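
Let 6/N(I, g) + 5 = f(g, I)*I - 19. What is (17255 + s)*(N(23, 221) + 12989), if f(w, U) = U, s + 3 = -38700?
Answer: -140687105048/505 ≈ -2.7859e+8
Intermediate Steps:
s = -38703 (s = -3 - 38700 = -38703)
N(I, g) = 6/(-24 + I²) (N(I, g) = 6/(-5 + (I*I - 19)) = 6/(-5 + (I² - 19)) = 6/(-5 + (-19 + I²)) = 6/(-24 + I²))
(17255 + s)*(N(23, 221) + 12989) = (17255 - 38703)*(6/(-24 + 23²) + 12989) = -21448*(6/(-24 + 529) + 12989) = -21448*(6/505 + 12989) = -21448*6559451/505 = -140687105048/505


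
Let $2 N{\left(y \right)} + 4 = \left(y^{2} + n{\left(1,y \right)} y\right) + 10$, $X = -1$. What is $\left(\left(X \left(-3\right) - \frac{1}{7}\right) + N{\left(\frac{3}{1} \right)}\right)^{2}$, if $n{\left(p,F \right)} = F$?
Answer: $\frac{10816}{49} \approx 220.73$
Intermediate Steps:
$N{\left(y \right)} = 3 + y^{2}$ ($N{\left(y \right)} = -2 + \frac{\left(y^{2} + y y\right) + 10}{2} = -2 + \frac{\left(y^{2} + y^{2}\right) + 10}{2} = -2 + \frac{2 y^{2} + 10}{2} = -2 + \frac{10 + 2 y^{2}}{2} = -2 + \left(5 + y^{2}\right) = 3 + y^{2}$)
$\left(\left(X \left(-3\right) - \frac{1}{7}\right) + N{\left(\frac{3}{1} \right)}\right)^{2} = \left(\left(\left(-1\right) \left(-3\right) - \frac{1}{7}\right) + \left(3 + \left(\frac{3}{1}\right)^{2}\right)\right)^{2} = \left(\left(3 - \frac{1}{7}\right) + \left(3 + \left(3 \cdot 1\right)^{2}\right)\right)^{2} = \left(\left(3 - \frac{1}{7}\right) + \left(3 + 3^{2}\right)\right)^{2} = \left(\frac{20}{7} + \left(3 + 9\right)\right)^{2} = \left(\frac{20}{7} + 12\right)^{2} = \left(\frac{104}{7}\right)^{2} = \frac{10816}{49}$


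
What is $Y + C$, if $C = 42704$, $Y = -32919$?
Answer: $9785$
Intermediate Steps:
$Y + C = -32919 + 42704 = 9785$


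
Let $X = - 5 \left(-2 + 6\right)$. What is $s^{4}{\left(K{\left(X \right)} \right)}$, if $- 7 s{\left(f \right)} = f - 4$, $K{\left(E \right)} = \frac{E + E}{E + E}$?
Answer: $\frac{81}{2401} \approx 0.033736$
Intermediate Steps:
$X = -20$ ($X = \left(-5\right) 4 = -20$)
$K{\left(E \right)} = 1$ ($K{\left(E \right)} = \frac{2 E}{2 E} = 2 E \frac{1}{2 E} = 1$)
$s{\left(f \right)} = \frac{4}{7} - \frac{f}{7}$ ($s{\left(f \right)} = - \frac{f - 4}{7} = - \frac{-4 + f}{7} = \frac{4}{7} - \frac{f}{7}$)
$s^{4}{\left(K{\left(X \right)} \right)} = \left(\frac{4}{7} - \frac{1}{7}\right)^{4} = \left(\frac{3}{7}\right)^{4} = \frac{81}{2401}$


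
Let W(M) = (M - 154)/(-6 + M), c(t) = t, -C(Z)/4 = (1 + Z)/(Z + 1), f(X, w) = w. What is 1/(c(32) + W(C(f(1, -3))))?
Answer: 5/239 ≈ 0.020921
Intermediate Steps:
C(Z) = -4 (C(Z) = -4*(1 + Z)/(Z + 1) = -4*(1 + Z)/(1 + Z) = -4*1 = -4)
W(M) = (-154 + M)/(-6 + M)
1/(c(32) + W(C(f(1, -3)))) = 1/(32 + (-154 - 4)/(-6 - 4)) = 1/(32 - 158/(-10)) = 1/(32 - ⅒*(-158)) = 1/(32 + 79/5) = 1/(239/5) = 5/239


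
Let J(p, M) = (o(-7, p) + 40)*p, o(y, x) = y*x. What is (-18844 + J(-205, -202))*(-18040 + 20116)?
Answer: -666850644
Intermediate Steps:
o(y, x) = x*y
J(p, M) = p*(40 - 7*p) (J(p, M) = (p*(-7) + 40)*p = (-7*p + 40)*p = (40 - 7*p)*p = p*(40 - 7*p))
(-18844 + J(-205, -202))*(-18040 + 20116) = (-18844 - 205*(40 - 7*(-205)))*(-18040 + 20116) = (-18844 - 205*(40 + 1435))*2076 = (-18844 - 205*1475)*2076 = (-18844 - 302375)*2076 = -321219*2076 = -666850644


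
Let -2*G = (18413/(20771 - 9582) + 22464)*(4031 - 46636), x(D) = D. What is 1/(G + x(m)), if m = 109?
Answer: 22378/10709540723147 ≈ 2.0895e-9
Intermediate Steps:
G = 10709538283945/22378 (G = -(18413/(20771 - 9582) + 22464)*(4031 - 46636)/2 = -(18413/11189 + 22464)*(-42605)/2 = -251368109*(-42605)/22378 = -½*(-10709538283945/11189) = 10709538283945/22378 ≈ 4.7857e+8)
1/(G + x(m)) = 1/(10709538283945/22378 + 109) = 1/(10709540723147/22378) = 22378/10709540723147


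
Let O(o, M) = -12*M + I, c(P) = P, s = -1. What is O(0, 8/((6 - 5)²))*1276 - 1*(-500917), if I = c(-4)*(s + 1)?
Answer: 378421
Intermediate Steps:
I = 0 (I = -4*(-1 + 1) = -4*0 = 0)
O(o, M) = -12*M (O(o, M) = -12*M + 0 = -12*M)
O(0, 8/((6 - 5)²))*1276 - 1*(-500917) = -96/((6 - 5)²)*1276 - 1*(-500917) = -96/(1²)*1276 + 500917 = -96/1*1276 + 500917 = -96*1276 + 500917 = -122496 + 500917 = 378421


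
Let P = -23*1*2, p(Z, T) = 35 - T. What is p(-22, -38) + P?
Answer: 27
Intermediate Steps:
P = -46 (P = -23*2 = -46)
p(-22, -38) + P = (35 - 1*(-38)) - 46 = (35 + 38) - 46 = 73 - 46 = 27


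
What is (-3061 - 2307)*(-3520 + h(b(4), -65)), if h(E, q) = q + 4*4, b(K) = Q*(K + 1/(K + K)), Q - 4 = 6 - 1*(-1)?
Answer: 19158392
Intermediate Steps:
Q = 11 (Q = 4 + (6 - 1*(-1)) = 4 + (6 + 1) = 4 + 7 = 11)
b(K) = 11*K + 11/(2*K) (b(K) = 11*(K + 1/(K + K)) = 11*(K + 1/(2*K)) = 11*K + 11/(2*K))
h(E, q) = 16 + q (h(E, q) = q + 16 = 16 + q)
(-3061 - 2307)*(-3520 + h(b(4), -65)) = (-3061 - 2307)*(-3520 + (16 - 65)) = -5368*(-3520 - 49) = -5368*(-3569) = 19158392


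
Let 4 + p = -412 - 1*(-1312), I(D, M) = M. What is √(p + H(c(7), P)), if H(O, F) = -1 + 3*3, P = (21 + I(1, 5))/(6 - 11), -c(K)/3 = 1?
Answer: 2*√226 ≈ 30.067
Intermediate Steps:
c(K) = -3 (c(K) = -3*1 = -3)
P = -26/5 (P = (21 + 5)/(6 - 11) = 26/(-5) = 26*(-⅕) = -26/5 ≈ -5.2000)
p = 896 (p = -4 + (-412 - 1*(-1312)) = -4 + (-412 + 1312) = -4 + 900 = 896)
H(O, F) = 8 (H(O, F) = -1 + 9 = 8)
√(p + H(c(7), P)) = √(896 + 8) = √904 = 2*√226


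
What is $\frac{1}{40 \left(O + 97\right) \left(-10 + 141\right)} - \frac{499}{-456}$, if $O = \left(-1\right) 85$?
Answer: $\frac{1307399}{1194720} \approx 1.0943$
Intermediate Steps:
$O = -85$
$\frac{1}{40 \left(O + 97\right) \left(-10 + 141\right)} - \frac{499}{-456} = \frac{1}{40 \left(-85 + 97\right) \left(-10 + 141\right)} - \frac{499}{-456} = \frac{1}{40 \cdot 12 \cdot 131} - - \frac{499}{456} = \frac{1}{40 \cdot 1572} + \frac{499}{456} = \frac{1}{40} \cdot \frac{1}{1572} + \frac{499}{456} = \frac{1}{62880} + \frac{499}{456} = \frac{1307399}{1194720}$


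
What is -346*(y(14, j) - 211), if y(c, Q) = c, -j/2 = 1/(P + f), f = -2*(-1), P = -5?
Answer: 68162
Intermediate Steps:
f = 2
j = ⅔ (j = -2/(-5 + 2) = -2/(-3) = -2*(-⅓) = ⅔ ≈ 0.66667)
-346*(y(14, j) - 211) = -346*(14 - 211) = -346*(-197) = 68162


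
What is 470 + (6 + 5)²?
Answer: 591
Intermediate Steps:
470 + (6 + 5)² = 470 + 11² = 470 + 121 = 591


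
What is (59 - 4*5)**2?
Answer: 1521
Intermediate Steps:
(59 - 4*5)**2 = (59 - 20)**2 = 39**2 = 1521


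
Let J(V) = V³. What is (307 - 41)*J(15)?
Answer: 897750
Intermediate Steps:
(307 - 41)*J(15) = (307 - 41)*15³ = 266*3375 = 897750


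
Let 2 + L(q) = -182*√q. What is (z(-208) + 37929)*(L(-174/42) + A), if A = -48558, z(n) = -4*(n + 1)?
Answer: -1882039920 - 1007682*I*√203 ≈ -1.882e+9 - 1.4357e+7*I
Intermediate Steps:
L(q) = -2 - 182*√q
z(n) = -4 - 4*n (z(n) = -4*(1 + n) = -4 - 4*n)
(z(-208) + 37929)*(L(-174/42) + A) = ((-4 - 4*(-208)) + 37929)*((-2 - 182*I*√203/7) - 48558) = ((-4 + 832) + 37929)*((-2 - 182*I*√203/7) - 48558) = (828 + 37929)*((-2 - 26*I*√203) - 48558) = 38757*((-2 - 26*I*√203) - 48558) = 38757*(-48560 - 26*I*√203) = -1882039920 - 1007682*I*√203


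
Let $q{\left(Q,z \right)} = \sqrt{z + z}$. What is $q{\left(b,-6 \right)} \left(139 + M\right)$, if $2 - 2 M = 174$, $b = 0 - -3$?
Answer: $106 i \sqrt{3} \approx 183.6 i$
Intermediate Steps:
$b = 3$ ($b = 0 + 3 = 3$)
$q{\left(Q,z \right)} = \sqrt{2} \sqrt{z}$ ($q{\left(Q,z \right)} = \sqrt{2 z} = \sqrt{2} \sqrt{z}$)
$M = -86$ ($M = 1 - 87 = -86$)
$q{\left(b,-6 \right)} \left(139 + M\right) = \sqrt{2} \sqrt{-6} \left(139 - 86\right) = \sqrt{2} i \sqrt{6} \cdot 53 = 2 i \sqrt{3} \cdot 53 = 106 i \sqrt{3}$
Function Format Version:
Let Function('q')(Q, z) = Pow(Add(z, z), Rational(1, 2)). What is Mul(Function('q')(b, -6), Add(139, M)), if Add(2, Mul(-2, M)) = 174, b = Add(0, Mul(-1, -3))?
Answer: Mul(106, I, Pow(3, Rational(1, 2))) ≈ Mul(183.60, I)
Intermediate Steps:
b = 3 (b = Add(0, 3) = 3)
Function('q')(Q, z) = Mul(Pow(2, Rational(1, 2)), Pow(z, Rational(1, 2))) (Function('q')(Q, z) = Pow(Mul(2, z), Rational(1, 2)) = Mul(Pow(2, Rational(1, 2)), Pow(z, Rational(1, 2))))
M = -86 (M = Add(1, Mul(Rational(-1, 2), 174)) = Add(1, -87) = -86)
Mul(Function('q')(b, -6), Add(139, M)) = Mul(Mul(Pow(2, Rational(1, 2)), Pow(-6, Rational(1, 2))), Add(139, -86)) = Mul(Mul(Pow(2, Rational(1, 2)), Mul(I, Pow(6, Rational(1, 2)))), 53) = Mul(Mul(2, I, Pow(3, Rational(1, 2))), 53) = Mul(106, I, Pow(3, Rational(1, 2)))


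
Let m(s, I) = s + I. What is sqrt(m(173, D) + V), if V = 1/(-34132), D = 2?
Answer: sqrt(50968453767)/17066 ≈ 13.229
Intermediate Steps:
m(s, I) = I + s
V = -1/34132 ≈ -2.9298e-5
sqrt(m(173, D) + V) = sqrt((2 + 173) - 1/34132) = sqrt(175 - 1/34132) = sqrt(5973099/34132) = sqrt(50968453767)/17066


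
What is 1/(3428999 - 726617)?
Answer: 1/2702382 ≈ 3.7004e-7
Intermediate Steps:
1/(3428999 - 726617) = 1/2702382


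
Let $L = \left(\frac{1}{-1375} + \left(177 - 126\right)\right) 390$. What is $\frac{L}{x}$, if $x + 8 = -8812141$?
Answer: $- \frac{1823224}{807780325} \approx -0.0022571$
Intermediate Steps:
$x = -8812149$ ($x = -8 - 8812141 = -8812149$)
$L = \frac{5469672}{275}$ ($L = \left(- \frac{1}{1375} + 51\right) 390 = \frac{70124}{1375} \cdot 390 = \frac{5469672}{275} \approx 19890.0$)
$\frac{L}{x} = \frac{5469672}{275 \left(-8812149\right)} = \frac{5469672}{275} \left(- \frac{1}{8812149}\right) = - \frac{1823224}{807780325}$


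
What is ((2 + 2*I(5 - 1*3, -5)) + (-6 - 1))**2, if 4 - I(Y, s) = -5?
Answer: 169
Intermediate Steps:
I(Y, s) = 9 (I(Y, s) = 4 - 1*(-5) = 4 + 5 = 9)
((2 + 2*I(5 - 1*3, -5)) + (-6 - 1))**2 = ((2 + 2*9) + (-6 - 1))**2 = ((2 + 18) - 7)**2 = (20 - 7)**2 = 13**2 = 169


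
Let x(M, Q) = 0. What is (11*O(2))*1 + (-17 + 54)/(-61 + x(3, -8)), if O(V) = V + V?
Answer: 2647/61 ≈ 43.393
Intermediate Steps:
O(V) = 2*V
(11*O(2))*1 + (-17 + 54)/(-61 + x(3, -8)) = (11*(2*2))*1 + (-17 + 54)/(-61 + 0) = (11*4)*1 + 37/(-61) = 44*1 + 37*(-1/61) = 44 - 37/61 = 2647/61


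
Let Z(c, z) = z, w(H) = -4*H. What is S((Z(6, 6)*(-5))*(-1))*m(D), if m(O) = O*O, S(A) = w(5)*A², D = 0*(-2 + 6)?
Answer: 0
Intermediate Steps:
D = 0 (D = 0*4 = 0)
S(A) = -20*A² (S(A) = (-4*5)*A² = -20*A²)
m(O) = O²
S((Z(6, 6)*(-5))*(-1))*m(D) = -20*((6*(-5))*(-1))²*0² = -20*(-30*(-1))²*0 = -20*30²*0 = -20*900*0 = -18000*0 = 0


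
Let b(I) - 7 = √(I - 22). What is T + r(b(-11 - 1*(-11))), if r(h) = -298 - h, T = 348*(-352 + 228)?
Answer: -43457 - I*√22 ≈ -43457.0 - 4.6904*I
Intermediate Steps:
b(I) = 7 + √(-22 + I) (b(I) = 7 + √(I - 22) = 7 + √(-22 + I))
T = -43152 (T = 348*(-124) = -43152)
T + r(b(-11 - 1*(-11))) = -43152 + (-298 - (7 + √(-22 + (-11 - 1*(-11))))) = -43152 + (-298 - (7 + √(-22 + (-11 + 11)))) = -43152 + (-298 - (7 + √(-22 + 0))) = -43152 + (-298 - (7 + √(-22))) = -43152 + (-298 - (7 + I*√22)) = -43152 + (-298 + (-7 - I*√22)) = -43152 + (-305 - I*√22) = -43457 - I*√22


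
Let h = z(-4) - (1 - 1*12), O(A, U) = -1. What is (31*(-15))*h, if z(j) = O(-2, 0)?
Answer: -4650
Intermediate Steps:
z(j) = -1
h = 10 (h = -1 - (1 - 1*12) = -1 - (1 - 12) = -1 - 1*(-11) = -1 + 11 = 10)
(31*(-15))*h = (31*(-15))*10 = -465*10 = -4650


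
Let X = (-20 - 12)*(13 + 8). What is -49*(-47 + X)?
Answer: 35231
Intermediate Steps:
X = -672 (X = -32*21 = -672)
-49*(-47 + X) = -49*(-47 - 672) = -49*(-719) = 35231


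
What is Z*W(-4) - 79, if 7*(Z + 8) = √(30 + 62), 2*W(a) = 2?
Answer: -87 + 2*√23/7 ≈ -85.630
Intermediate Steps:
W(a) = 1 (W(a) = (½)*2 = 1)
Z = -8 + 2*√23/7 (Z = -8 + √(30 + 62)/7 = -8 + √92/7 = -8 + (2*√23)/7 = -8 + 2*√23/7 ≈ -6.6298)
Z*W(-4) - 79 = (-8 + 2*√23/7)*1 - 79 = (-8 + 2*√23/7) - 79 = -87 + 2*√23/7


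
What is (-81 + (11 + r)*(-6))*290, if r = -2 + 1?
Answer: -40890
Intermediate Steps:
r = -1
(-81 + (11 + r)*(-6))*290 = (-81 + (11 - 1)*(-6))*290 = (-81 + 10*(-6))*290 = (-81 - 60)*290 = -141*290 = -40890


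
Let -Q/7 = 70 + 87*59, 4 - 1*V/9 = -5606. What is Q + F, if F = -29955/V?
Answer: -122595083/3366 ≈ -36422.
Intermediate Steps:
V = 50490 (V = 36 - 9*(-5606) = 36 + 50454 = 50490)
Q = -36421 (Q = -7*(70 + 87*59) = -7*(70 + 5133) = -7*5203 = -36421)
F = -1997/3366 (F = -29955/50490 = -29955*1/50490 = -1997/3366 ≈ -0.59329)
Q + F = -36421 - 1997/3366 = -122595083/3366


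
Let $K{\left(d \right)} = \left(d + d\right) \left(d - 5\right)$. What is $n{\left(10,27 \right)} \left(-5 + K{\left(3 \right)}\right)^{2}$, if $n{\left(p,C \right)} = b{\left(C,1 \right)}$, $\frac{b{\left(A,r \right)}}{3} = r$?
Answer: $867$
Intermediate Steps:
$b{\left(A,r \right)} = 3 r$
$K{\left(d \right)} = 2 d \left(-5 + d\right)$
$n{\left(p,C \right)} = 3$ ($n{\left(p,C \right)} = 3 \cdot 1 = 3$)
$n{\left(10,27 \right)} \left(-5 + K{\left(3 \right)}\right)^{2} = 3 \left(-5 + 2 \cdot 3 \left(-5 + 3\right)\right)^{2} = 3 \left(-5 + 2 \cdot 3 \left(-2\right)\right)^{2} = 3 \left(-5 - 12\right)^{2} = 3 \left(-17\right)^{2} = 3 \cdot 289 = 867$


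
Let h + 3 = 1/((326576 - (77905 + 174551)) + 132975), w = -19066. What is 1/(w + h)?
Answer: -207095/3949094554 ≈ -5.2441e-5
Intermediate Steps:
h = -621284/207095 (h = -3 + 1/((326576 - (77905 + 174551)) + 132975) = -3 + 1/((326576 - 1*252456) + 132975) = -3 + 1/((326576 - 252456) + 132975) = -3 + 1/(74120 + 132975) = -3 + 1/207095 = -621284/207095 ≈ -3.0000)
1/(w + h) = 1/(-19066 - 621284/207095) = 1/(-3949094554/207095) = -207095/3949094554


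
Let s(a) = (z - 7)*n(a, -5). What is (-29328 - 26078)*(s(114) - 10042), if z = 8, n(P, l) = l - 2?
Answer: 556774894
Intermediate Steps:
n(P, l) = -2 + l
s(a) = -7 (s(a) = (8 - 7)*(-2 - 5) = 1*(-7) = -7)
(-29328 - 26078)*(s(114) - 10042) = (-29328 - 26078)*(-7 - 10042) = -55406*(-10049) = 556774894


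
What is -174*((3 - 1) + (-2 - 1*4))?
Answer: 696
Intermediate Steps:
-174*((3 - 1) + (-2 - 1*4)) = -174*(2 + (-2 - 4)) = -174*(2 - 6) = -174*(-4) = 696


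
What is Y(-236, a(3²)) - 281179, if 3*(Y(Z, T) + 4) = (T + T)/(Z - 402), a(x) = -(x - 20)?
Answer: -24462922/87 ≈ -2.8118e+5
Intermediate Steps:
a(x) = 20 - x (a(x) = -(-20 + x) = 20 - x)
Y(Z, T) = -4 + 2*T/(3*(-402 + Z)) (Y(Z, T) = -4 + ((T + T)/(Z - 402))/3 = -4 + ((2*T)/(-402 + Z))/3 = -4 + (2*T/(-402 + Z))/3 = -4 + 2*T/(3*(-402 + Z)))
Y(-236, a(3²)) - 281179 = 2*(2412 + (20 - 1*3²) - 6*(-236))/(3*(-402 - 236)) - 281179 = (⅔)*(2412 + (20 - 1*9) + 1416)/(-638) - 281179 = (⅔)*(-1/638)*(2412 + (20 - 9) + 1416) - 281179 = (⅔)*(-1/638)*(2412 + 11 + 1416) - 281179 = (⅔)*(-1/638)*3839 - 281179 = -349/87 - 281179 = -24462922/87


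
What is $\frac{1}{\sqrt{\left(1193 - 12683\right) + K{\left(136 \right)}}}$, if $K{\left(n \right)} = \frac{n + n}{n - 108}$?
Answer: $- \frac{i \sqrt{562534}}{80362} \approx - 0.009333 i$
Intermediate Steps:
$K{\left(n \right)} = \frac{2 n}{-108 + n}$
$\frac{1}{\sqrt{\left(1193 - 12683\right) + K{\left(136 \right)}}} = \frac{1}{\sqrt{\left(1193 - 12683\right) + 2 \cdot 136 \frac{1}{-108 + 136}}} = \frac{1}{\sqrt{-11490 + 2 \cdot 136 \cdot \frac{1}{28}}} = \frac{1}{\sqrt{-11490 + \frac{68}{7}}} = \frac{1}{\sqrt{- \frac{80362}{7}}} = \frac{1}{\frac{1}{7} i \sqrt{562534}} = - \frac{i \sqrt{562534}}{80362}$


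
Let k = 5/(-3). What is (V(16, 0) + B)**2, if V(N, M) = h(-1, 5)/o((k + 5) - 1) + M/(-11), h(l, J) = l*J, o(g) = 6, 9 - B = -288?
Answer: 3157729/36 ≈ 87715.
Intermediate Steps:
B = 297 (B = 9 - 1*(-288) = 9 + 288 = 297)
k = -5/3 (k = 5*(-1/3) = -5/3 ≈ -1.6667)
h(l, J) = J*l
V(N, M) = -5/6 - M/11 (V(N, M) = (5*(-1))/6 + M/(-11) = -5*1/6 + M*(-1/11) = -5/6 - M/11)
(V(16, 0) + B)**2 = ((-5/6 - 1/11*0) + 297)**2 = ((-5/6 + 0) + 297)**2 = (-5/6 + 297)**2 = (1777/6)**2 = 3157729/36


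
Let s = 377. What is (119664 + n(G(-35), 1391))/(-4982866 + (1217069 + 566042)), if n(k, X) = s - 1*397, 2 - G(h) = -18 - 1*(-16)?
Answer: -119644/3199755 ≈ -0.037392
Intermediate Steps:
G(h) = 4 (G(h) = 2 - (-18 - 1*(-16)) = 2 - (-18 + 16) = 2 - 1*(-2) = 2 + 2 = 4)
n(k, X) = -20 (n(k, X) = 377 - 1*397 = 377 - 397 = -20)
(119664 + n(G(-35), 1391))/(-4982866 + (1217069 + 566042)) = (119664 - 20)/(-4982866 + (1217069 + 566042)) = 119644/(-4982866 + 1783111) = 119644/(-3199755) = 119644*(-1/3199755) = -119644/3199755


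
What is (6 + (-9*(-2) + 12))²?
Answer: 1296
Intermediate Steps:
(6 + (-9*(-2) + 12))² = (6 + (18 + 12))² = (6 + 30)² = 36² = 1296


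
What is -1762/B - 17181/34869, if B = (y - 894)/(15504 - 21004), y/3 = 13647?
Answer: 112409143831/465466281 ≈ 241.50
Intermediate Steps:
y = 40941 (y = 3*13647 = 40941)
B = -40047/5500 (B = (40941 - 894)/(15504 - 21004) = 40047/(-5500) = 40047*(-1/5500) = -40047/5500 ≈ -7.2813)
-1762/B - 17181/34869 = -1762/(-40047/5500) - 17181/34869 = -1762*(-5500/40047) - 17181*1/34869 = 9691000/40047 - 5727/11623 = 112409143831/465466281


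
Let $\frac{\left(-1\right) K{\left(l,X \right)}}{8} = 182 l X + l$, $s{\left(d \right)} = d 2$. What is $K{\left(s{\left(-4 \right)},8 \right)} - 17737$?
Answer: $75511$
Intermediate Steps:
$s{\left(d \right)} = 2 d$
$K{\left(l,X \right)} = - 8 l - 1456 X l$ ($K{\left(l,X \right)} = - 8 \left(182 l X + l\right) = - 8 \left(182 X l + l\right) = - 8 \left(l + 182 X l\right) = - 8 l - 1456 X l$)
$K{\left(s{\left(-4 \right)},8 \right)} - 17737 = - 8 \cdot 2 \left(-4\right) \left(1 + 182 \cdot 8\right) - 17737 = \left(-8\right) \left(-8\right) \left(1 + 1456\right) - 17737 = \left(-8\right) \left(-8\right) 1457 - 17737 = 93248 - 17737 = 75511$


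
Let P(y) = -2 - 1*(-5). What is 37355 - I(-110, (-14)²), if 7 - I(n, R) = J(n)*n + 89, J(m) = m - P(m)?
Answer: 49867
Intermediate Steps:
P(y) = 3 (P(y) = -2 + 5 = 3)
J(m) = -3 + m (J(m) = m - 1*3 = m - 3 = -3 + m)
I(n, R) = -82 - n*(-3 + n) (I(n, R) = 7 - ((-3 + n)*n + 89) = 7 - (n*(-3 + n) + 89) = 7 - (89 + n*(-3 + n)) = 7 + (-89 - n*(-3 + n)) = -82 - n*(-3 + n))
37355 - I(-110, (-14)²) = 37355 - (-82 - 1*(-110)*(-3 - 110)) = 37355 - (-82 - 1*(-110)*(-113)) = 37355 - (-82 - 12430) = 37355 - 1*(-12512) = 37355 + 12512 = 49867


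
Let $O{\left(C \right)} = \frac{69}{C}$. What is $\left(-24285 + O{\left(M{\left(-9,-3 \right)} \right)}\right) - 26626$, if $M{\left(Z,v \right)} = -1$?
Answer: $-50980$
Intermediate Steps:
$\left(-24285 + O{\left(M{\left(-9,-3 \right)} \right)}\right) - 26626 = \left(-24285 + \frac{69}{-1}\right) - 26626 = \left(-24285 + 69 \left(-1\right)\right) - 26626 = \left(-24285 - 69\right) - 26626 = -24354 - 26626 = -50980$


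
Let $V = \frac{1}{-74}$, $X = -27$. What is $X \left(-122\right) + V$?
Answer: $\frac{243755}{74} \approx 3294.0$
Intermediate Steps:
$V = - \frac{1}{74} \approx -0.013514$
$X \left(-122\right) + V = \left(-27\right) \left(-122\right) - \frac{1}{74} = 3294 - \frac{1}{74} = \frac{243755}{74}$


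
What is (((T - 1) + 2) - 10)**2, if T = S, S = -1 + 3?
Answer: 49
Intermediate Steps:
S = 2
T = 2
(((T - 1) + 2) - 10)**2 = (((2 - 1) + 2) - 10)**2 = ((1 + 2) - 10)**2 = (3 - 10)**2 = (-7)**2 = 49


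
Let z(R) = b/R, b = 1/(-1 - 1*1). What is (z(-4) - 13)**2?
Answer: 10609/64 ≈ 165.77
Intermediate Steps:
b = -1/2 (b = 1/(-1 - 1) = 1/(-2) = -1/2 ≈ -0.50000)
z(R) = -1/(2*R)
(z(-4) - 13)**2 = (-1/2/(-4) - 13)**2 = (-1/2*(-1/4) - 13)**2 = (1/8 - 13)**2 = (-103/8)**2 = 10609/64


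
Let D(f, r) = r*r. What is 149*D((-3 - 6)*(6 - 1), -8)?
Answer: 9536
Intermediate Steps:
D(f, r) = r²
149*D((-3 - 6)*(6 - 1), -8) = 149*(-8)² = 149*64 = 9536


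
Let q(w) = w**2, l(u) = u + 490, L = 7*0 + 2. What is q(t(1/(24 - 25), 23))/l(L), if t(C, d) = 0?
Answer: 0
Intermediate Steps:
L = 2 (L = 0 + 2 = 2)
l(u) = 490 + u
q(t(1/(24 - 25), 23))/l(L) = 0**2/(490 + 2) = 0/492 = 0*(1/492) = 0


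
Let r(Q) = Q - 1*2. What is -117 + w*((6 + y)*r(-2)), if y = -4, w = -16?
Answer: 11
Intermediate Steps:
r(Q) = -2 + Q (r(Q) = Q - 2 = -2 + Q)
-117 + w*((6 + y)*r(-2)) = -117 - 16*(6 - 4)*(-2 - 2) = -117 - 32*(-4) = -117 - 16*(-8) = -117 + 128 = 11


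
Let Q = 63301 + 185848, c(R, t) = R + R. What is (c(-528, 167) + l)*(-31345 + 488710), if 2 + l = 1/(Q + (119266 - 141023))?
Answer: -110033207863275/227392 ≈ -4.8389e+8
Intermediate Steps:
c(R, t) = 2*R
Q = 249149
l = -454783/227392 (l = -2 + 1/(249149 + (119266 - 141023)) = -2 + 1/(249149 - 21757) = -2 + 1/227392 = -454783/227392 ≈ -2.0000)
(c(-528, 167) + l)*(-31345 + 488710) = (2*(-528) - 454783/227392)*(-31345 + 488710) = (-1056 - 454783/227392)*457365 = -240580735/227392*457365 = -110033207863275/227392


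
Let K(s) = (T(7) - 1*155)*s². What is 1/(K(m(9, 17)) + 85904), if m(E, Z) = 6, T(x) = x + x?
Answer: 1/80828 ≈ 1.2372e-5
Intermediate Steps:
T(x) = 2*x
K(s) = -141*s² (K(s) = (2*7 - 1*155)*s² = (14 - 155)*s² = -141*s²)
1/(K(m(9, 17)) + 85904) = 1/(-141*6² + 85904) = 1/(-141*36 + 85904) = 1/(-5076 + 85904) = 1/80828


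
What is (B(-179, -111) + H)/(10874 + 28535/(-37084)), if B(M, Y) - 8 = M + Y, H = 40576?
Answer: 1494262696/403222881 ≈ 3.7058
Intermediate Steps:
B(M, Y) = 8 + M + Y (B(M, Y) = 8 + (M + Y) = 8 + M + Y)
(B(-179, -111) + H)/(10874 + 28535/(-37084)) = ((8 - 179 - 111) + 40576)/(10874 + 28535/(-37084)) = (-282 + 40576)/(10874 + 28535*(-1/37084)) = 40294/(10874 - 28535/37084) = 40294/(403222881/37084) = 40294*(37084/403222881) = 1494262696/403222881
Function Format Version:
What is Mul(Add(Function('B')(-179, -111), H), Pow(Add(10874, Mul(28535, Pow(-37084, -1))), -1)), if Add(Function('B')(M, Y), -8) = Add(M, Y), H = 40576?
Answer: Rational(1494262696, 403222881) ≈ 3.7058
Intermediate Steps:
Function('B')(M, Y) = Add(8, M, Y) (Function('B')(M, Y) = Add(8, Add(M, Y)) = Add(8, M, Y))
Mul(Add(Function('B')(-179, -111), H), Pow(Add(10874, Mul(28535, Pow(-37084, -1))), -1)) = Mul(Add(Add(8, -179, -111), 40576), Pow(Add(10874, Mul(28535, Pow(-37084, -1))), -1)) = Mul(Add(-282, 40576), Pow(Add(10874, Mul(28535, Rational(-1, 37084))), -1)) = Mul(40294, Pow(Add(10874, Rational(-28535, 37084)), -1)) = Mul(40294, Pow(Rational(403222881, 37084), -1)) = Mul(40294, Rational(37084, 403222881)) = Rational(1494262696, 403222881)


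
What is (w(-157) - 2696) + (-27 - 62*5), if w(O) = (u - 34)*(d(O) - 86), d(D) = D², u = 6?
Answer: -690797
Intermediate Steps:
w(O) = 2408 - 28*O² (w(O) = (6 - 34)*(O² - 86) = -28*(-86 + O²) = 2408 - 28*O²)
(w(-157) - 2696) + (-27 - 62*5) = ((2408 - 28*(-157)²) - 2696) + (-27 - 62*5) = ((2408 - 28*24649) - 2696) + (-27 - 310) = ((2408 - 690172) - 2696) - 337 = (-687764 - 2696) - 337 = -690460 - 337 = -690797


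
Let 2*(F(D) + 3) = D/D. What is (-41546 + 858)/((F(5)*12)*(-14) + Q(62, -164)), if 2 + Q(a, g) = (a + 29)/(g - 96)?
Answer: -813760/8353 ≈ -97.421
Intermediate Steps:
F(D) = -5/2 (F(D) = -3 + (D/D)/2 = -3 + (½)*1 = -3 + ½ = -5/2)
Q(a, g) = -2 + (29 + a)/(-96 + g) (Q(a, g) = -2 + (a + 29)/(g - 96) = -2 + (29 + a)/(-96 + g))
(-41546 + 858)/((F(5)*12)*(-14) + Q(62, -164)) = (-41546 + 858)/(-5/2*12*(-14) + (221 + 62 - 2*(-164))/(-96 - 164)) = -40688/(-30*(-14) + (221 + 62 + 328)/(-260)) = -40688/(420 - 1/260*611) = -40688/(420 - 47/20) = -40688/8353/20 = -40688*20/8353 = -813760/8353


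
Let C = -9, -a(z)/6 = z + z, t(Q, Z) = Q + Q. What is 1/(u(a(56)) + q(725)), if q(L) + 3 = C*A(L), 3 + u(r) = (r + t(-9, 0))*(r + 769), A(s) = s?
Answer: -1/73461 ≈ -1.3613e-5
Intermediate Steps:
t(Q, Z) = 2*Q
a(z) = -12*z (a(z) = -6*(z + z) = -12*z)
u(r) = -3 + (-18 + r)*(769 + r) (u(r) = -3 + (r + 2*(-9))*(r + 769) = -3 + (r - 18)*(769 + r) = -3 + (-18 + r)*(769 + r))
q(L) = -3 - 9*L
1/(u(a(56)) + q(725)) = 1/((-13845 + (-12*56)**2 + 751*(-12*56)) + (-3 - 9*725)) = 1/((-13845 + (-672)**2 + 751*(-672)) + (-3 - 6525)) = 1/((-13845 + 451584 - 504672) - 6528) = 1/(-66933 - 6528) = 1/(-73461) = -1/73461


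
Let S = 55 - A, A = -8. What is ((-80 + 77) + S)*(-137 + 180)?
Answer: 2580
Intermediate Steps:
S = 63 (S = 55 - 1*(-8) = 55 + 8 = 63)
((-80 + 77) + S)*(-137 + 180) = ((-80 + 77) + 63)*(-137 + 180) = (-3 + 63)*43 = 60*43 = 2580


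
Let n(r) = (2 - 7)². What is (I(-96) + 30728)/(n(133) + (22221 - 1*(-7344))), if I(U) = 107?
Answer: 6167/5918 ≈ 1.0421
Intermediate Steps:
n(r) = 25 (n(r) = (-5)² = 25)
(I(-96) + 30728)/(n(133) + (22221 - 1*(-7344))) = (107 + 30728)/(25 + (22221 - 1*(-7344))) = 30835/(25 + (22221 + 7344)) = 30835/(25 + 29565) = 30835/29590 = 30835*(1/29590) = 6167/5918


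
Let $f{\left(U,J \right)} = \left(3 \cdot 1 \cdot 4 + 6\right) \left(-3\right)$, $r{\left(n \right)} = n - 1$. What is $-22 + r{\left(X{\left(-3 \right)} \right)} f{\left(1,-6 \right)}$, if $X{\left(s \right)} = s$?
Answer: $194$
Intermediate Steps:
$r{\left(n \right)} = -1 + n$
$f{\left(U,J \right)} = -54$ ($f{\left(U,J \right)} = \left(3 \cdot 4 + 6\right) \left(-3\right) = \left(12 + 6\right) \left(-3\right) = 18 \left(-3\right) = -54$)
$-22 + r{\left(X{\left(-3 \right)} \right)} f{\left(1,-6 \right)} = -22 + \left(-1 - 3\right) \left(-54\right) = -22 - -216 = -22 + 216 = 194$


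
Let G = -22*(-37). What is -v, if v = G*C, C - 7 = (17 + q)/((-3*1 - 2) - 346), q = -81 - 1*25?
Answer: -2072444/351 ≈ -5904.4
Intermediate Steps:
q = -106 (q = -81 - 25 = -106)
G = 814
C = 2546/351 (C = 7 + (17 - 106)/((-3*1 - 2) - 346) = 7 - 89/((-3 - 2) - 346) = 7 - 89/(-5 - 346) = 7 - 89/(-351) = 7 - 89*(-1/351) = 7 + 89/351 = 2546/351 ≈ 7.2536)
v = 2072444/351 (v = 814*(2546/351) = 2072444/351 ≈ 5904.4)
-v = -1*2072444/351 = -2072444/351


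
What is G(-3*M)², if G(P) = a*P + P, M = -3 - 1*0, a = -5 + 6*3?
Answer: 15876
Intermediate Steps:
a = 13 (a = -5 + 18 = 13)
M = -3 (M = -3 + 0 = -3)
G(P) = 14*P (G(P) = 13*P + P = 14*P)
G(-3*M)² = (14*(-3*(-3)))² = (14*9)² = 126² = 15876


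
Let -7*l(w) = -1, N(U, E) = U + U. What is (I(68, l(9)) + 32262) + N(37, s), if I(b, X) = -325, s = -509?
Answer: 32011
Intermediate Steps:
N(U, E) = 2*U
l(w) = ⅐ (l(w) = -⅐*(-1) = ⅐)
(I(68, l(9)) + 32262) + N(37, s) = (-325 + 32262) + 2*37 = 31937 + 74 = 32011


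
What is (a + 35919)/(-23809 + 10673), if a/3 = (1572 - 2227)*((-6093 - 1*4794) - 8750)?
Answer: -2413914/821 ≈ -2940.2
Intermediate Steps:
a = 38586705 (a = 3*((1572 - 2227)*((-6093 - 1*4794) - 8750)) = 3*(-655*((-6093 - 4794) - 8750)) = 3*(-655*(-10887 - 8750)) = 3*(-655*(-19637)) = 3*12862235 = 38586705)
(a + 35919)/(-23809 + 10673) = (38586705 + 35919)/(-23809 + 10673) = 38622624/(-13136) = 38622624*(-1/13136) = -2413914/821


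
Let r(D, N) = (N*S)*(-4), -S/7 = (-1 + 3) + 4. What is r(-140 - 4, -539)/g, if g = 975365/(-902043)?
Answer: 81681797736/975365 ≈ 83745.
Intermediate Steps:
S = -42 (S = -7*((-1 + 3) + 4) = -7*(2 + 4) = -7*6 = -42)
r(D, N) = 168*N (r(D, N) = (N*(-42))*(-4) = -42*N*(-4) = 168*N)
g = -975365/902043 (g = 975365*(-1/902043) = -975365/902043 ≈ -1.0813)
r(-140 - 4, -539)/g = (168*(-539))/(-975365/902043) = -90552*(-902043/975365) = 81681797736/975365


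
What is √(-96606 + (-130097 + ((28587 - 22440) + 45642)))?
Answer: I*√174914 ≈ 418.23*I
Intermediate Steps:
√(-96606 + (-130097 + ((28587 - 22440) + 45642))) = √(-96606 + (-130097 + (6147 + 45642))) = √(-96606 + (-130097 + 51789)) = √(-96606 - 78308) = √(-174914) = I*√174914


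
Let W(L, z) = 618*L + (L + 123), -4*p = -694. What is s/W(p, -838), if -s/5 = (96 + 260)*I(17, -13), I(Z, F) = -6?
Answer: 21360/215039 ≈ 0.099331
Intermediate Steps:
p = 347/2 (p = -¼*(-694) = 347/2 ≈ 173.50)
s = 10680 (s = -5*(96 + 260)*(-6) = -1780*(-6) = -5*(-2136) = 10680)
W(L, z) = 123 + 619*L (W(L, z) = 618*L + (123 + L) = 123 + 619*L)
s/W(p, -838) = 10680/(123 + 619*(347/2)) = 10680/(123 + 214793/2) = 10680/(215039/2) = 10680*(2/215039) = 21360/215039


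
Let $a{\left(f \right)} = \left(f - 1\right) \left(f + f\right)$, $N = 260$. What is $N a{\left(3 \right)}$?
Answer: $3120$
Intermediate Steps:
$a{\left(f \right)} = 2 f \left(-1 + f\right)$ ($a{\left(f \right)} = \left(-1 + f\right) 2 f = 2 f \left(-1 + f\right)$)
$N a{\left(3 \right)} = 260 \cdot 2 \cdot 3 \left(-1 + 3\right) = 260 \cdot 2 \cdot 3 \cdot 2 = 260 \cdot 12 = 3120$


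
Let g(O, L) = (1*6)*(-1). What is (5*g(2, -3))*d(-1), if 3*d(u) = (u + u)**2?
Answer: -40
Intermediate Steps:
g(O, L) = -6 (g(O, L) = 6*(-1) = -6)
d(u) = 4*u**2/3 (d(u) = (u + u)**2/3 = (2*u)**2/3 = (4*u**2)/3 = 4*u**2/3)
(5*g(2, -3))*d(-1) = (5*(-6))*((4/3)*(-1)**2) = -40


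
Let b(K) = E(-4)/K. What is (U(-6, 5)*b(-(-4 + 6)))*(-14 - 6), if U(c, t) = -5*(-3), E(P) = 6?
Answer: 900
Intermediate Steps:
U(c, t) = 15
b(K) = 6/K
(U(-6, 5)*b(-(-4 + 6)))*(-14 - 6) = (15*(6/((-(-4 + 6)))))*(-14 - 6) = (15*(6/((-1*2))))*(-20) = (15*(6/(-2)))*(-20) = (15*(6*(-1/2)))*(-20) = (15*(-3))*(-20) = -45*(-20) = 900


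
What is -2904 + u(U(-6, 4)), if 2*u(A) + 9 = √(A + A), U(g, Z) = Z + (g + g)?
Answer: -5817/2 + 2*I ≈ -2908.5 + 2.0*I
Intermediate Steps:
U(g, Z) = Z + 2*g
u(A) = -9/2 + √2*√A/2 (u(A) = -9/2 + √(A + A)/2 = -9/2 + √(2*A)/2 = -9/2 + (√2*√A)/2 = -9/2 + √2*√A/2)
-2904 + u(U(-6, 4)) = -2904 + (-9/2 + √2*√(4 + 2*(-6))/2) = -2904 + (-9/2 + √2*√(4 - 12)/2) = -2904 + (-9/2 + √2*√(-8)/2) = -2904 + (-9/2 + √2*(2*I*√2)/2) = -2904 + (-9/2 + 2*I) = -5817/2 + 2*I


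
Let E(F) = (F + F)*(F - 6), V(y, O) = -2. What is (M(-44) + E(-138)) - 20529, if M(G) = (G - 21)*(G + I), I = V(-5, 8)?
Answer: 22205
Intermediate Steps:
I = -2
M(G) = (-21 + G)*(-2 + G) (M(G) = (G - 21)*(G - 2) = (-21 + G)*(-2 + G))
E(F) = 2*F*(-6 + F) (E(F) = (2*F)*(-6 + F) = 2*F*(-6 + F))
(M(-44) + E(-138)) - 20529 = ((42 + (-44)**2 - 23*(-44)) + 2*(-138)*(-6 - 138)) - 20529 = ((42 + 1936 + 1012) + 2*(-138)*(-144)) - 20529 = (2990 + 39744) - 20529 = 42734 - 20529 = 22205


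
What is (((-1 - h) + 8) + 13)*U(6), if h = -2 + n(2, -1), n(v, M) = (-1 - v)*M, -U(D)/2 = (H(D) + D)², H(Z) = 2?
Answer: -2432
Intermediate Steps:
U(D) = -2*(2 + D)²
n(v, M) = M*(-1 - v)
h = 1 (h = -2 - 1*(-1)*(1 + 2) = -2 - 1*(-1)*3 = -2 + 3 = 1)
(((-1 - h) + 8) + 13)*U(6) = (((-1 - 1*1) + 8) + 13)*(-2*(2 + 6)²) = (((-1 - 1) + 8) + 13)*(-2*8²) = ((-2 + 8) + 13)*(-2*64) = (6 + 13)*(-128) = 19*(-128) = -2432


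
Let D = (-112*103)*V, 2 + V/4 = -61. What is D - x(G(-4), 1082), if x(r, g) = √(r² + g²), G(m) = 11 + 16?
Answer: 2907072 - √1171453 ≈ 2.9060e+6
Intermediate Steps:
V = -252 (V = -8 + 4*(-61) = -8 - 244 = -252)
G(m) = 27
x(r, g) = √(g² + r²)
D = 2907072 (D = -112*103*(-252) = -11536*(-252) = 2907072)
D - x(G(-4), 1082) = 2907072 - √(1082² + 27²) = 2907072 - √(1170724 + 729) = 2907072 - √1171453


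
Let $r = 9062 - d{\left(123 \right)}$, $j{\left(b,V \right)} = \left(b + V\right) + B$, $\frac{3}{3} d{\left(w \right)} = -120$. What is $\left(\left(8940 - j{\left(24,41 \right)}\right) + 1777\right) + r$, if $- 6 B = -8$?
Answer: $\frac{59498}{3} \approx 19833.0$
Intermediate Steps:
$B = \frac{4}{3}$ ($B = \left(- \frac{1}{6}\right) \left(-8\right) = \frac{4}{3} \approx 1.3333$)
$d{\left(w \right)} = -120$
$j{\left(b,V \right)} = \frac{4}{3} + V + b$ ($j{\left(b,V \right)} = \left(b + V\right) + \frac{4}{3} = \left(V + b\right) + \frac{4}{3} = \frac{4}{3} + V + b$)
$r = 9182$ ($r = 9062 - -120 = 9062 + 120 = 9182$)
$\left(\left(8940 - j{\left(24,41 \right)}\right) + 1777\right) + r = \left(\left(8940 - \left(\frac{4}{3} + 41 + 24\right)\right) + 1777\right) + 9182 = \left(\left(8940 - \frac{199}{3}\right) + 1777\right) + 9182 = \left(\frac{26621}{3} + 1777\right) + 9182 = \frac{31952}{3} + 9182 = \frac{59498}{3}$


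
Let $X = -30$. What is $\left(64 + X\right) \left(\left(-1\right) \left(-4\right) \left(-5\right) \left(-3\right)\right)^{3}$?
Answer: $7344000$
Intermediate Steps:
$\left(64 + X\right) \left(\left(-1\right) \left(-4\right) \left(-5\right) \left(-3\right)\right)^{3} = \left(64 - 30\right) \left(\left(-1\right) \left(-4\right) \left(-5\right) \left(-3\right)\right)^{3} = 34 \left(4 \left(-5\right) \left(-3\right)\right)^{3} = 34 \left(\left(-20\right) \left(-3\right)\right)^{3} = 34 \cdot 60^{3} = 34 \cdot 216000 = 7344000$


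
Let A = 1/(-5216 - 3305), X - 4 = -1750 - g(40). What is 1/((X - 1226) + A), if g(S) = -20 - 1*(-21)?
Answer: -8521/25332934 ≈ -0.00033636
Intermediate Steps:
g(S) = 1 (g(S) = -20 + 21 = 1)
X = -1747 (X = 4 + (-1750 - 1*1) = 4 + (-1750 - 1) = 4 - 1751 = -1747)
A = -1/8521 (A = 1/(-8521) = -1/8521 ≈ -0.00011736)
1/((X - 1226) + A) = 1/((-1747 - 1226) - 1/8521) = 1/(-2973 - 1/8521) = 1/(-25332934/8521) = -8521/25332934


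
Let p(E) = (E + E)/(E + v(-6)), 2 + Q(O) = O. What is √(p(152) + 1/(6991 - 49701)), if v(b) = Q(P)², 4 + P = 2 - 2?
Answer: 9*√80441338010/2007370 ≈ 1.2716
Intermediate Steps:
P = -4 (P = -4 + (2 - 2) = -4 + 0 = -4)
Q(O) = -2 + O
v(b) = 36 (v(b) = (-2 - 4)² = (-6)² = 36)
p(E) = 2*E/(36 + E) (p(E) = (E + E)/(E + 36) = (2*E)/(36 + E) = 2*E/(36 + E))
√(p(152) + 1/(6991 - 49701)) = √(2*152/(36 + 152) + 1/(6991 - 49701)) = √(2*152/188 + 1/(-42710)) = √(2*152*(1/188) - 1/42710) = √(76/47 - 1/42710) = √(3245913/2007370) = 9*√80441338010/2007370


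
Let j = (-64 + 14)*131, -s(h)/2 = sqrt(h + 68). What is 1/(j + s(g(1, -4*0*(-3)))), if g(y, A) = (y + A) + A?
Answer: -3275/21451112 + sqrt(69)/21451112 ≈ -0.00015229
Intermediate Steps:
g(y, A) = y + 2*A (g(y, A) = (A + y) + A = y + 2*A)
s(h) = -2*sqrt(68 + h) (s(h) = -2*sqrt(h + 68) = -2*sqrt(68 + h))
j = -6550 (j = -50*131 = -6550)
1/(j + s(g(1, -4*0*(-3)))) = 1/(-6550 - 2*sqrt(68 + (1 + 2*(-4*0*(-3))))) = 1/(-6550 - 2*sqrt(68 + (1 + 2*(0*(-3))))) = 1/(-6550 - 2*sqrt(68 + (1 + 2*0))) = 1/(-6550 - 2*sqrt(68 + (1 + 0))) = 1/(-6550 - 2*sqrt(68 + 1)) = 1/(-6550 - 2*sqrt(69))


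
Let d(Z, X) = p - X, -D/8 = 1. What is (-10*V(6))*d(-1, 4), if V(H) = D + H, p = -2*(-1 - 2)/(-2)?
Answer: -140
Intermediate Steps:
D = -8 (D = -8*1 = -8)
p = -3 (p = -2*(-3)*(-½) = 6*(-½) = -3)
d(Z, X) = -3 - X
V(H) = -8 + H
(-10*V(6))*d(-1, 4) = (-10*(-8 + 6))*(-3 - 1*4) = (-10*(-2))*(-3 - 4) = 20*(-7) = -140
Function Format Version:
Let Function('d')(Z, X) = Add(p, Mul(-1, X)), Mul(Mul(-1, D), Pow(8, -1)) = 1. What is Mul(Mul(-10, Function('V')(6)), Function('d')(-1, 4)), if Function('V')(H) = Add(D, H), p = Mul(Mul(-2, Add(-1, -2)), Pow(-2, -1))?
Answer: -140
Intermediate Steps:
D = -8 (D = Mul(-8, 1) = -8)
p = -3 (p = Mul(Mul(-2, -3), Rational(-1, 2)) = Mul(6, Rational(-1, 2)) = -3)
Function('d')(Z, X) = Add(-3, Mul(-1, X))
Function('V')(H) = Add(-8, H)
Mul(Mul(-10, Function('V')(6)), Function('d')(-1, 4)) = Mul(Mul(-10, Add(-8, 6)), Add(-3, Mul(-1, 4))) = Mul(Mul(-10, -2), Add(-3, -4)) = Mul(20, -7) = -140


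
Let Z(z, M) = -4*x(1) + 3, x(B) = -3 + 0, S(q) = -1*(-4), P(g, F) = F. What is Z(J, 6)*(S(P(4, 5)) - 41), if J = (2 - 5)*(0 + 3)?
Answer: -555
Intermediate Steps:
S(q) = 4
x(B) = -3
J = -9 (J = -3*3 = -9)
Z(z, M) = 15 (Z(z, M) = -4*(-3) + 3 = 12 + 3 = 15)
Z(J, 6)*(S(P(4, 5)) - 41) = 15*(4 - 41) = 15*(-37) = -555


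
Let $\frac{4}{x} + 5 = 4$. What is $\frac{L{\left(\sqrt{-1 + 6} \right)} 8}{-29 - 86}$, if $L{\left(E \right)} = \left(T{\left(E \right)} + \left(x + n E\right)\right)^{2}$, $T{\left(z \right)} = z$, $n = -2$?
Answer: $- \frac{168}{115} - \frac{64 \sqrt{5}}{115} \approx -2.7053$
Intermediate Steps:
$x = -4$ ($x = \frac{4}{-5 + 4} = \frac{4}{-1} = 4 \left(-1\right) = -4$)
$L{\left(E \right)} = \left(-4 - E\right)^{2}$ ($L{\left(E \right)} = \left(E - \left(4 + 2 E\right)\right)^{2} = \left(-4 - E\right)^{2}$)
$\frac{L{\left(\sqrt{-1 + 6} \right)} 8}{-29 - 86} = \frac{\left(4 + \sqrt{-1 + 6}\right)^{2} \cdot 8}{-29 - 86} = \frac{\left(4 + \sqrt{5}\right)^{2} \cdot 8}{-115} = 8 \left(4 + \sqrt{5}\right)^{2} \left(- \frac{1}{115}\right) = - \frac{8 \left(4 + \sqrt{5}\right)^{2}}{115}$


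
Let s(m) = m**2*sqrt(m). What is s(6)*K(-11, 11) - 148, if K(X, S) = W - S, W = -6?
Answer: -148 - 612*sqrt(6) ≈ -1647.1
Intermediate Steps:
K(X, S) = -6 - S
s(m) = m**(5/2)
s(6)*K(-11, 11) - 148 = 6**(5/2)*(-6 - 1*11) - 148 = (36*sqrt(6))*(-6 - 11) - 148 = (36*sqrt(6))*(-17) - 148 = -612*sqrt(6) - 148 = -148 - 612*sqrt(6)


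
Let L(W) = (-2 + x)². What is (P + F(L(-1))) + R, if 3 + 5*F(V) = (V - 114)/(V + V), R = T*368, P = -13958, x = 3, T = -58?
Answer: -353139/10 ≈ -35314.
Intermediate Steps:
L(W) = 1 (L(W) = (-2 + 3)² = 1² = 1)
R = -21344 (R = -58*368 = -21344)
F(V) = -⅗ + (-114 + V)/(10*V) (F(V) = -⅗ + ((V - 114)/(V + V))/5 = -⅗ + ((-114 + V)/((2*V)))/5 = -⅗ + ((-114 + V)*(1/(2*V)))/5 = -⅗ + ((-114 + V)/(2*V))/5 = -⅗ + (-114 + V)/(10*V))
(P + F(L(-1))) + R = (-13958 + (⅒)*(-114 - 5*1)/1) - 21344 = (-13958 + (⅒)*1*(-114 - 5)) - 21344 = (-13958 + (⅒)*1*(-119)) - 21344 = (-13958 - 119/10) - 21344 = -139699/10 - 21344 = -353139/10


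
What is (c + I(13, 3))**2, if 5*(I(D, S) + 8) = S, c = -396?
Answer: 4068289/25 ≈ 1.6273e+5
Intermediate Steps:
I(D, S) = -8 + S/5
(c + I(13, 3))**2 = (-396 + (-8 + (1/5)*3))**2 = (-396 + (-8 + 3/5))**2 = (-396 - 37/5)**2 = (-2017/5)**2 = 4068289/25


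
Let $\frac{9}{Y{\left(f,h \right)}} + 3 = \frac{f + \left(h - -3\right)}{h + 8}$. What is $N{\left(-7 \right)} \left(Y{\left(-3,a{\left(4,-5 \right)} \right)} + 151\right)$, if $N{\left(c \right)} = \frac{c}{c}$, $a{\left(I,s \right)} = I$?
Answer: $\frac{1181}{8} \approx 147.63$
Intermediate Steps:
$Y{\left(f,h \right)} = \frac{9}{-3 + \frac{3 + f + h}{8 + h}}$ ($Y{\left(f,h \right)} = \frac{9}{-3 + \frac{f + \left(h - -3\right)}{h + 8}} = \frac{9}{-3 + \frac{f + \left(h + 3\right)}{8 + h}} = \frac{9}{-3 + \frac{f + \left(3 + h\right)}{8 + h}} = \frac{9}{-3 + \frac{3 + f + h}{8 + h}}$)
$N{\left(c \right)} = 1$
$N{\left(-7 \right)} \left(Y{\left(-3,a{\left(4,-5 \right)} \right)} + 151\right) = 1 \left(\frac{9 \left(8 + 4\right)}{-21 - 3 - 8} + 151\right) = 1 \left(9 \frac{1}{-21 - 3 - 8} \cdot 12 + 151\right) = 1 \left(9 \frac{1}{-32} \cdot 12 + 151\right) = 1 \left(9 \left(- \frac{1}{32}\right) 12 + 151\right) = 1 \left(- \frac{27}{8} + 151\right) = 1 \cdot \frac{1181}{8} = \frac{1181}{8}$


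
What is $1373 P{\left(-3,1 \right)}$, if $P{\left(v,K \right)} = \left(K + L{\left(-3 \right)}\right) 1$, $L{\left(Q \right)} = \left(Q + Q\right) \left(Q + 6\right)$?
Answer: $-23341$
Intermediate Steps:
$L{\left(Q \right)} = 2 Q \left(6 + Q\right)$
$P{\left(v,K \right)} = -18 + K$ ($P{\left(v,K \right)} = \left(K + 2 \left(-3\right) \left(6 - 3\right)\right) 1 = \left(K + 2 \left(-3\right) 3\right) 1 = \left(K - 18\right) 1 = \left(-18 + K\right) 1 = -18 + K$)
$1373 P{\left(-3,1 \right)} = 1373 \left(-18 + 1\right) = 1373 \left(-17\right) = -23341$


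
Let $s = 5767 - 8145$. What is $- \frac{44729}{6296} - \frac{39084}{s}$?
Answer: $\frac{69853651}{7485944} \approx 9.3313$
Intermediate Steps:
$s = -2378$
$- \frac{44729}{6296} - \frac{39084}{s} = - \frac{44729}{6296} - \frac{39084}{-2378} = \left(-44729\right) \frac{1}{6296} - - \frac{19542}{1189} = - \frac{44729}{6296} + \frac{19542}{1189} = \frac{69853651}{7485944}$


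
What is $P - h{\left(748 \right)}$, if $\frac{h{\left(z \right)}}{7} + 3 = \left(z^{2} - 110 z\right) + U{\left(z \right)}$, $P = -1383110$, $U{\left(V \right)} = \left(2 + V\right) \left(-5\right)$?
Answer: $-4697407$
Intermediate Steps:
$U{\left(V \right)} = -10 - 5 V$
$h{\left(z \right)} = -91 - 805 z + 7 z^{2}$ ($h{\left(z \right)} = -21 + 7 \left(\left(z^{2} - 110 z\right) - \left(10 + 5 z\right)\right) = -21 + 7 \left(-10 + z^{2} - 115 z\right) = -21 - \left(70 - 7 z^{2} + 805 z\right) = -91 - 805 z + 7 z^{2}$)
$P - h{\left(748 \right)} = -1383110 - \left(-91 - 602140 + 7 \cdot 748^{2}\right) = -1383110 - \left(-91 - 602140 + 7 \cdot 559504\right) = -1383110 - \left(-91 - 602140 + 3916528\right) = -1383110 - 3314297 = -4697407$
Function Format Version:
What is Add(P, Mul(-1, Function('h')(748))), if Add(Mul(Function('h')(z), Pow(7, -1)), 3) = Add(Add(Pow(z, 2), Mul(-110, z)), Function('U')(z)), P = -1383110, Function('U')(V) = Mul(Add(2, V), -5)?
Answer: -4697407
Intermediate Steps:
Function('U')(V) = Add(-10, Mul(-5, V))
Function('h')(z) = Add(-91, Mul(-805, z), Mul(7, Pow(z, 2))) (Function('h')(z) = Add(-21, Mul(7, Add(Add(Pow(z, 2), Mul(-110, z)), Add(-10, Mul(-5, z))))) = Add(-21, Mul(7, Add(-10, Pow(z, 2), Mul(-115, z)))) = Add(-21, Add(-70, Mul(-805, z), Mul(7, Pow(z, 2)))) = Add(-91, Mul(-805, z), Mul(7, Pow(z, 2))))
Add(P, Mul(-1, Function('h')(748))) = Add(-1383110, Mul(-1, Add(-91, Mul(-805, 748), Mul(7, Pow(748, 2))))) = Add(-1383110, Mul(-1, Add(-91, -602140, Mul(7, 559504)))) = Add(-1383110, Mul(-1, Add(-91, -602140, 3916528))) = Add(-1383110, Mul(-1, 3314297)) = Add(-1383110, -3314297) = -4697407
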